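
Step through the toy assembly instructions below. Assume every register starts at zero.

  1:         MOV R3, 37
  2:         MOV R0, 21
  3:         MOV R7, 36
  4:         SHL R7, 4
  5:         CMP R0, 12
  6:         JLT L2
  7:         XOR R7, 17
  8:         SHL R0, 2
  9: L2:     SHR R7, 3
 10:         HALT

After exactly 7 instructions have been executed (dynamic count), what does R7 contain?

593

after MOV R3, 37: R3=37
after MOV R0, 21: R0=21
after MOV R7, 36: R7=36
after SHL R7, 4: R7=36<<4=576
CMP R0, 12  (cmp 21,12)
JLT L2: not taken
after XOR R7, 17: R7=576^17=593
After step 7: R7 = 593.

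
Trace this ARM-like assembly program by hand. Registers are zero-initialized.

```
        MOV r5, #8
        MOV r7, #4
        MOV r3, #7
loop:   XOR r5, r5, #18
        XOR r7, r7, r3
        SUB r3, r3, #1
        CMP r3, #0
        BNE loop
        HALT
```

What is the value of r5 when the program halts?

MOV r5, #8 → r5=8
MOV r7, #4 → r7=4
MOV r3, #7 → r3=7
XOR r5, r5, #18 → r5=8^18=26
XOR r7, r7, r3 → r7=4^7=3
SUB r3, r3, #1 → r3=7-1=6
CMP r3, #0  (cmp 6,0)
BNE loop: taken
XOR r5, r5, #18 → r5=26^18=8
XOR r7, r7, r3 → r7=3^6=5
SUB r3, r3, #1 → r3=6-1=5
CMP r3, #0  (cmp 5,0)
BNE loop: taken
XOR r5, r5, #18 → r5=8^18=26
XOR r7, r7, r3 → r7=5^5=0
SUB r3, r3, #1 → r3=5-1=4
CMP r3, #0  (cmp 4,0)
BNE loop: taken
XOR r5, r5, #18 → r5=26^18=8
XOR r7, r7, r3 → r7=0^4=4
SUB r3, r3, #1 → r3=4-1=3
CMP r3, #0  (cmp 3,0)
BNE loop: taken
XOR r5, r5, #18 → r5=8^18=26
XOR r7, r7, r3 → r7=4^3=7
SUB r3, r3, #1 → r3=3-1=2
CMP r3, #0  (cmp 2,0)
BNE loop: taken
XOR r5, r5, #18 → r5=26^18=8
XOR r7, r7, r3 → r7=7^2=5
SUB r3, r3, #1 → r3=2-1=1
CMP r3, #0  (cmp 1,0)
BNE loop: taken
XOR r5, r5, #18 → r5=8^18=26
XOR r7, r7, r3 → r7=5^1=4
SUB r3, r3, #1 → r3=1-1=0
CMP r3, #0  (cmp 0,0)
BNE loop: not taken
halt.

26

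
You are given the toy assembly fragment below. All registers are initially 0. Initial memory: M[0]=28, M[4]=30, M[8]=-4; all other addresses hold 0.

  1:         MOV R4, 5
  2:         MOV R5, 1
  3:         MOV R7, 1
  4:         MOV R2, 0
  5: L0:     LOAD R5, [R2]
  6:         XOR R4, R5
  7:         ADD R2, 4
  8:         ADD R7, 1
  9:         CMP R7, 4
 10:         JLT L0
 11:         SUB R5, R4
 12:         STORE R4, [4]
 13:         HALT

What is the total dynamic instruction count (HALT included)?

25

after MOV R4, 5: R4=5
after MOV R5, 1: R5=1
after MOV R7, 1: R7=1
after MOV R2, 0: R2=0
after LOAD R5, [R2]: R5=M[0]=28
after XOR R4, R5: R4=5^28=25
after ADD R2, 4: R2=0+4=4
after ADD R7, 1: R7=1+1=2
CMP R7, 4  (cmp 2,4)
JLT L0: taken
after LOAD R5, [R2]: R5=M[4]=30
after XOR R4, R5: R4=25^30=7
after ADD R2, 4: R2=4+4=8
after ADD R7, 1: R7=2+1=3
CMP R7, 4  (cmp 3,4)
JLT L0: taken
after LOAD R5, [R2]: R5=M[8]=-4
after XOR R4, R5: R4=7^(-4)=-5
after ADD R2, 4: R2=8+4=12
after ADD R7, 1: R7=3+1=4
CMP R7, 4  (cmp 4,4)
JLT L0: not taken
after SUB R5, R4: R5=(-4)-(-5)=1
STORE R4, [4] → M[4]=-5
halt.
Total executed instructions: 25.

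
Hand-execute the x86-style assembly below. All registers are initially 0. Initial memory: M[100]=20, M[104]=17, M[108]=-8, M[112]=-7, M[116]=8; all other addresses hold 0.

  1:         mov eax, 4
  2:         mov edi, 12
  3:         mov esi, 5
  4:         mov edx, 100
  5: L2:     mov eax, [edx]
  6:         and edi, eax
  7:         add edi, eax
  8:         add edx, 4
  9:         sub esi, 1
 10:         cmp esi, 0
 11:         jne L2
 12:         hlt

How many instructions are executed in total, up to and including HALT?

40

after mov eax, 4: eax=4
after mov edi, 12: edi=12
after mov esi, 5: esi=5
after mov edx, 100: edx=100
after mov eax, [edx]: eax=M[100]=20
after and edi, eax: edi=12&20=4
after add edi, eax: edi=4+20=24
after add edx, 4: edx=100+4=104
after sub esi, 1: esi=5-1=4
cmp esi, 0  (cmp 4,0)
jne L2: taken
after mov eax, [edx]: eax=M[104]=17
after and edi, eax: edi=24&17=16
after add edi, eax: edi=16+17=33
after add edx, 4: edx=104+4=108
after sub esi, 1: esi=4-1=3
cmp esi, 0  (cmp 3,0)
jne L2: taken
after mov eax, [edx]: eax=M[108]=-8
after and edi, eax: edi=33&(-8)=32
after add edi, eax: edi=32+(-8)=24
after add edx, 4: edx=108+4=112
after sub esi, 1: esi=3-1=2
cmp esi, 0  (cmp 2,0)
jne L2: taken
after mov eax, [edx]: eax=M[112]=-7
after and edi, eax: edi=24&(-7)=24
after add edi, eax: edi=24+(-7)=17
after add edx, 4: edx=112+4=116
after sub esi, 1: esi=2-1=1
cmp esi, 0  (cmp 1,0)
jne L2: taken
after mov eax, [edx]: eax=M[116]=8
after and edi, eax: edi=17&8=0
after add edi, eax: edi=0+8=8
after add edx, 4: edx=116+4=120
after sub esi, 1: esi=1-1=0
cmp esi, 0  (cmp 0,0)
jne L2: not taken
halt.
Total executed instructions: 40.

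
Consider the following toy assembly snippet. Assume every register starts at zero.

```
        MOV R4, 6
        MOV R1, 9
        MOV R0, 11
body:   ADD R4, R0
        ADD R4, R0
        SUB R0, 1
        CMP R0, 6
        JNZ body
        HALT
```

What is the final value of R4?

after MOV R4, 6: R4=6
after MOV R1, 9: R1=9
after MOV R0, 11: R0=11
after ADD R4, R0: R4=6+11=17
after ADD R4, R0: R4=17+11=28
after SUB R0, 1: R0=11-1=10
CMP R0, 6  (cmp 10,6)
JNZ body: taken
after ADD R4, R0: R4=28+10=38
after ADD R4, R0: R4=38+10=48
after SUB R0, 1: R0=10-1=9
CMP R0, 6  (cmp 9,6)
JNZ body: taken
after ADD R4, R0: R4=48+9=57
after ADD R4, R0: R4=57+9=66
after SUB R0, 1: R0=9-1=8
CMP R0, 6  (cmp 8,6)
JNZ body: taken
after ADD R4, R0: R4=66+8=74
after ADD R4, R0: R4=74+8=82
after SUB R0, 1: R0=8-1=7
CMP R0, 6  (cmp 7,6)
JNZ body: taken
after ADD R4, R0: R4=82+7=89
after ADD R4, R0: R4=89+7=96
after SUB R0, 1: R0=7-1=6
CMP R0, 6  (cmp 6,6)
JNZ body: not taken
halt.

96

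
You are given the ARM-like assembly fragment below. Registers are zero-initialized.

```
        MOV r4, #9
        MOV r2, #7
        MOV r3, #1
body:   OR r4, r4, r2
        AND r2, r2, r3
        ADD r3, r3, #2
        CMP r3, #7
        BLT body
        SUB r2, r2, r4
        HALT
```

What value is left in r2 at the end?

-14

r4=9
r2=7
r3=1
r4=9|7=15
r2=7&1=1
r3=1+2=3
CMP r3, #7  (cmp 3,7)
BLT body: taken
r4=15|1=15
r2=1&3=1
r3=3+2=5
CMP r3, #7  (cmp 5,7)
BLT body: taken
r4=15|1=15
r2=1&5=1
r3=5+2=7
CMP r3, #7  (cmp 7,7)
BLT body: not taken
r2=1-15=-14
halt.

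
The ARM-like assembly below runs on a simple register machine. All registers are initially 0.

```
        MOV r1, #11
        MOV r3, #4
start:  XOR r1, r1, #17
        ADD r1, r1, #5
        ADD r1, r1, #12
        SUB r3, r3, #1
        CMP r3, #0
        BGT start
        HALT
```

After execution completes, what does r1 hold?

139

MOV r1, #11 → r1=11
MOV r3, #4 → r3=4
XOR r1, r1, #17 → r1=11^17=26
ADD r1, r1, #5 → r1=26+5=31
ADD r1, r1, #12 → r1=31+12=43
SUB r3, r3, #1 → r3=4-1=3
CMP r3, #0  (cmp 3,0)
BGT start: taken
XOR r1, r1, #17 → r1=43^17=58
ADD r1, r1, #5 → r1=58+5=63
ADD r1, r1, #12 → r1=63+12=75
SUB r3, r3, #1 → r3=3-1=2
CMP r3, #0  (cmp 2,0)
BGT start: taken
XOR r1, r1, #17 → r1=75^17=90
ADD r1, r1, #5 → r1=90+5=95
ADD r1, r1, #12 → r1=95+12=107
SUB r3, r3, #1 → r3=2-1=1
CMP r3, #0  (cmp 1,0)
BGT start: taken
XOR r1, r1, #17 → r1=107^17=122
ADD r1, r1, #5 → r1=122+5=127
ADD r1, r1, #12 → r1=127+12=139
SUB r3, r3, #1 → r3=1-1=0
CMP r3, #0  (cmp 0,0)
BGT start: not taken
halt.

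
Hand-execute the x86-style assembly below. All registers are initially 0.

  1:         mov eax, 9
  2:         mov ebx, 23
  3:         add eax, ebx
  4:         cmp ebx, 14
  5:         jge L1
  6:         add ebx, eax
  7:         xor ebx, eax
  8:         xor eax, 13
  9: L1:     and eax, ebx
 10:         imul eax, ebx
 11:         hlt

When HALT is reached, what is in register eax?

mov eax, 9 → eax=9
mov ebx, 23 → ebx=23
add eax, ebx → eax=9+23=32
cmp ebx, 14  (cmp 23,14)
jge L1: taken
and eax, ebx → eax=32&23=0
imul eax, ebx → eax=0*23=0
halt.

0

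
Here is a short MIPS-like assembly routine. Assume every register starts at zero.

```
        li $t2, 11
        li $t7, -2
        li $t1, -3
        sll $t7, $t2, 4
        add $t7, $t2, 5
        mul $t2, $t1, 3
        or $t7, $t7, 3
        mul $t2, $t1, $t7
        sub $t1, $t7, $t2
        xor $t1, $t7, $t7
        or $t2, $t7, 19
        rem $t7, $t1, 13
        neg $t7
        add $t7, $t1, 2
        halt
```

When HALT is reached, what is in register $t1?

after li $t2, 11: $t2=11
after li $t7, -2: $t7=-2
after li $t1, -3: $t1=-3
after sll $t7, $t2, 4: $t7=11<<4=176
after add $t7, $t2, 5: $t7=11+5=16
after mul $t2, $t1, 3: $t2=(-3)*3=-9
after or $t7, $t7, 3: $t7=16|3=19
after mul $t2, $t1, $t7: $t2=(-3)*19=-57
after sub $t1, $t7, $t2: $t1=19-(-57)=76
after xor $t1, $t7, $t7: $t1=19^19=0
after or $t2, $t7, 19: $t2=19|19=19
after rem $t7, $t1, 13: $t7=0%13=0
after neg $t7: $t7=-(0)=0
after add $t7, $t1, 2: $t7=0+2=2
halt.

0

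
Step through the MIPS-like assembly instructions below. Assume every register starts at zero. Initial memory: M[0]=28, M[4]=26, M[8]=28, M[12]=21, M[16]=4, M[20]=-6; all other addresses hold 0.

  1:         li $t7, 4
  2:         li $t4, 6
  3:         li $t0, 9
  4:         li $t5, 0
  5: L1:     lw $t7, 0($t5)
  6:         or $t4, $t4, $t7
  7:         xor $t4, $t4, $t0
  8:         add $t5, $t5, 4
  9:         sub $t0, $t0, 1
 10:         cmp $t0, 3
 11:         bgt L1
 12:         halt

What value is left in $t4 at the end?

$t7=4
$t4=6
$t0=9
$t5=0
$t7=M[0]=28
$t4=6|28=30
$t4=30^9=23
$t5=0+4=4
$t0=9-1=8
cmp $t0, 3  (cmp 8,3)
bgt L1: taken
$t7=M[4]=26
$t4=23|26=31
$t4=31^8=23
$t5=4+4=8
$t0=8-1=7
cmp $t0, 3  (cmp 7,3)
bgt L1: taken
$t7=M[8]=28
$t4=23|28=31
$t4=31^7=24
$t5=8+4=12
$t0=7-1=6
cmp $t0, 3  (cmp 6,3)
bgt L1: taken
$t7=M[12]=21
$t4=24|21=29
$t4=29^6=27
$t5=12+4=16
$t0=6-1=5
cmp $t0, 3  (cmp 5,3)
bgt L1: taken
$t7=M[16]=4
$t4=27|4=31
$t4=31^5=26
$t5=16+4=20
$t0=5-1=4
cmp $t0, 3  (cmp 4,3)
bgt L1: taken
$t7=M[20]=-6
$t4=26|(-6)=-6
$t4=(-6)^4=-2
$t5=20+4=24
$t0=4-1=3
cmp $t0, 3  (cmp 3,3)
bgt L1: not taken
halt.

-2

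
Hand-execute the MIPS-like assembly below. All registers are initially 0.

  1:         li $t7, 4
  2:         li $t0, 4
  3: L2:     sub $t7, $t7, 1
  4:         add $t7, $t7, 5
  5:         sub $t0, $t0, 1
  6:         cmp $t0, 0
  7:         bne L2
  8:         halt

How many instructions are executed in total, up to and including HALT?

23

after li $t7, 4: $t7=4
after li $t0, 4: $t0=4
after sub $t7, $t7, 1: $t7=4-1=3
after add $t7, $t7, 5: $t7=3+5=8
after sub $t0, $t0, 1: $t0=4-1=3
cmp $t0, 0  (cmp 3,0)
bne L2: taken
after sub $t7, $t7, 1: $t7=8-1=7
after add $t7, $t7, 5: $t7=7+5=12
after sub $t0, $t0, 1: $t0=3-1=2
cmp $t0, 0  (cmp 2,0)
bne L2: taken
after sub $t7, $t7, 1: $t7=12-1=11
after add $t7, $t7, 5: $t7=11+5=16
after sub $t0, $t0, 1: $t0=2-1=1
cmp $t0, 0  (cmp 1,0)
bne L2: taken
after sub $t7, $t7, 1: $t7=16-1=15
after add $t7, $t7, 5: $t7=15+5=20
after sub $t0, $t0, 1: $t0=1-1=0
cmp $t0, 0  (cmp 0,0)
bne L2: not taken
halt.
Total executed instructions: 23.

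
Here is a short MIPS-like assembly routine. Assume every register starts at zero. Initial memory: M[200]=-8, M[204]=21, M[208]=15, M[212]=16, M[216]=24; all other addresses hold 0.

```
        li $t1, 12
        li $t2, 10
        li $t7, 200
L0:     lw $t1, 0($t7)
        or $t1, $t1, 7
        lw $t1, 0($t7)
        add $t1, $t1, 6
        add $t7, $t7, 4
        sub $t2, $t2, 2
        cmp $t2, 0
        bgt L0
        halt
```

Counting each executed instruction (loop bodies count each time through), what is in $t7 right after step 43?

li $t1, 12 → $t1=12
li $t2, 10 → $t2=10
li $t7, 200 → $t7=200
lw $t1, 0($t7) → $t1=M[200]=-8
or $t1, $t1, 7 → $t1=(-8)|7=-1
lw $t1, 0($t7) → $t1=M[200]=-8
add $t1, $t1, 6 → $t1=(-8)+6=-2
add $t7, $t7, 4 → $t7=200+4=204
sub $t2, $t2, 2 → $t2=10-2=8
cmp $t2, 0  (cmp 8,0)
bgt L0: taken
lw $t1, 0($t7) → $t1=M[204]=21
or $t1, $t1, 7 → $t1=21|7=23
lw $t1, 0($t7) → $t1=M[204]=21
add $t1, $t1, 6 → $t1=21+6=27
add $t7, $t7, 4 → $t7=204+4=208
sub $t2, $t2, 2 → $t2=8-2=6
cmp $t2, 0  (cmp 6,0)
bgt L0: taken
lw $t1, 0($t7) → $t1=M[208]=15
or $t1, $t1, 7 → $t1=15|7=15
lw $t1, 0($t7) → $t1=M[208]=15
add $t1, $t1, 6 → $t1=15+6=21
add $t7, $t7, 4 → $t7=208+4=212
sub $t2, $t2, 2 → $t2=6-2=4
cmp $t2, 0  (cmp 4,0)
bgt L0: taken
lw $t1, 0($t7) → $t1=M[212]=16
or $t1, $t1, 7 → $t1=16|7=23
lw $t1, 0($t7) → $t1=M[212]=16
add $t1, $t1, 6 → $t1=16+6=22
add $t7, $t7, 4 → $t7=212+4=216
sub $t2, $t2, 2 → $t2=4-2=2
cmp $t2, 0  (cmp 2,0)
bgt L0: taken
lw $t1, 0($t7) → $t1=M[216]=24
or $t1, $t1, 7 → $t1=24|7=31
lw $t1, 0($t7) → $t1=M[216]=24
add $t1, $t1, 6 → $t1=24+6=30
add $t7, $t7, 4 → $t7=216+4=220
sub $t2, $t2, 2 → $t2=2-2=0
cmp $t2, 0  (cmp 0,0)
bgt L0: not taken
After step 43: $t7 = 220.

220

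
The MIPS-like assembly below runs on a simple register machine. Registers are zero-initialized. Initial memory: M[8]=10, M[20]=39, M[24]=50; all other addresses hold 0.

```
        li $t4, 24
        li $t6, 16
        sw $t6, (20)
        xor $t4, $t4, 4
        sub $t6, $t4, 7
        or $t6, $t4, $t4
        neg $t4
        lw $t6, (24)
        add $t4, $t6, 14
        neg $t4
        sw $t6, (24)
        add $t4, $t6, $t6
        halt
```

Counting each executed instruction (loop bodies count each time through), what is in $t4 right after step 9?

64

$t4=24
$t6=16
sw $t6, (20) → M[20]=16
$t4=24^4=28
$t6=28-7=21
$t6=28|28=28
$t4=-(28)=-28
$t6=M[24]=50
$t4=50+14=64
After step 9: $t4 = 64.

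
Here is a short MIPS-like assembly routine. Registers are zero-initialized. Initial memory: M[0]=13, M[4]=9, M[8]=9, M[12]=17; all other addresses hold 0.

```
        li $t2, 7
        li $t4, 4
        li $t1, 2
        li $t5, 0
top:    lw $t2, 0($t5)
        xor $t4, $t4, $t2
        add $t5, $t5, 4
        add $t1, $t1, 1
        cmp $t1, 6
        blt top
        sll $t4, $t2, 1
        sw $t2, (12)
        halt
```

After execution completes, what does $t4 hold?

34

after li $t2, 7: $t2=7
after li $t4, 4: $t4=4
after li $t1, 2: $t1=2
after li $t5, 0: $t5=0
after lw $t2, 0($t5): $t2=M[0]=13
after xor $t4, $t4, $t2: $t4=4^13=9
after add $t5, $t5, 4: $t5=0+4=4
after add $t1, $t1, 1: $t1=2+1=3
cmp $t1, 6  (cmp 3,6)
blt top: taken
after lw $t2, 0($t5): $t2=M[4]=9
after xor $t4, $t4, $t2: $t4=9^9=0
after add $t5, $t5, 4: $t5=4+4=8
after add $t1, $t1, 1: $t1=3+1=4
cmp $t1, 6  (cmp 4,6)
blt top: taken
after lw $t2, 0($t5): $t2=M[8]=9
after xor $t4, $t4, $t2: $t4=0^9=9
after add $t5, $t5, 4: $t5=8+4=12
after add $t1, $t1, 1: $t1=4+1=5
cmp $t1, 6  (cmp 5,6)
blt top: taken
after lw $t2, 0($t5): $t2=M[12]=17
after xor $t4, $t4, $t2: $t4=9^17=24
after add $t5, $t5, 4: $t5=12+4=16
after add $t1, $t1, 1: $t1=5+1=6
cmp $t1, 6  (cmp 6,6)
blt top: not taken
after sll $t4, $t2, 1: $t4=17<<1=34
sw $t2, (12) → M[12]=17
halt.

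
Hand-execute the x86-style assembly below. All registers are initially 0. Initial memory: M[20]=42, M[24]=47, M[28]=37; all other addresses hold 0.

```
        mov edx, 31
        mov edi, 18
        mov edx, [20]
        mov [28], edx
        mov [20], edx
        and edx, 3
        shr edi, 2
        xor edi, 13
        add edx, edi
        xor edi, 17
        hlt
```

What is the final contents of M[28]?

42

after mov edx, 31: edx=31
after mov edi, 18: edi=18
after mov edx, [20]: edx=M[20]=42
mov [28], edx → M[28]=42
mov [20], edx → M[20]=42
after and edx, 3: edx=42&3=2
after shr edi, 2: edi=18>>2=4
after xor edi, 13: edi=4^13=9
after add edx, edi: edx=2+9=11
after xor edi, 17: edi=9^17=24
halt.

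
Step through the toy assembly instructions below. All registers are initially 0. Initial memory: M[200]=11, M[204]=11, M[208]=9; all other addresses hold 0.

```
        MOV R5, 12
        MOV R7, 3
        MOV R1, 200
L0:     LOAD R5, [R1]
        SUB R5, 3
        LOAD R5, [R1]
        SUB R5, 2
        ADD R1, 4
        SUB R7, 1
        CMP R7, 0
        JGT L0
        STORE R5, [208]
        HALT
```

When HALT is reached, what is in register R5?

MOV R5, 12 → R5=12
MOV R7, 3 → R7=3
MOV R1, 200 → R1=200
LOAD R5, [R1] → R5=M[200]=11
SUB R5, 3 → R5=11-3=8
LOAD R5, [R1] → R5=M[200]=11
SUB R5, 2 → R5=11-2=9
ADD R1, 4 → R1=200+4=204
SUB R7, 1 → R7=3-1=2
CMP R7, 0  (cmp 2,0)
JGT L0: taken
LOAD R5, [R1] → R5=M[204]=11
SUB R5, 3 → R5=11-3=8
LOAD R5, [R1] → R5=M[204]=11
SUB R5, 2 → R5=11-2=9
ADD R1, 4 → R1=204+4=208
SUB R7, 1 → R7=2-1=1
CMP R7, 0  (cmp 1,0)
JGT L0: taken
LOAD R5, [R1] → R5=M[208]=9
SUB R5, 3 → R5=9-3=6
LOAD R5, [R1] → R5=M[208]=9
SUB R5, 2 → R5=9-2=7
ADD R1, 4 → R1=208+4=212
SUB R7, 1 → R7=1-1=0
CMP R7, 0  (cmp 0,0)
JGT L0: not taken
STORE R5, [208] → M[208]=7
halt.

7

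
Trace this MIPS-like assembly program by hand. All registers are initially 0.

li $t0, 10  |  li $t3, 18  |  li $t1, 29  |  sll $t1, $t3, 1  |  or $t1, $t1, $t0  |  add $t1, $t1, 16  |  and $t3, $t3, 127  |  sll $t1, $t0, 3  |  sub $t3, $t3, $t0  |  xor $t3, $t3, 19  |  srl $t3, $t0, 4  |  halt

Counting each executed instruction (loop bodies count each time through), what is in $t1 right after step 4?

li $t0, 10 → $t0=10
li $t3, 18 → $t3=18
li $t1, 29 → $t1=29
sll $t1, $t3, 1 → $t1=18<<1=36
After step 4: $t1 = 36.

36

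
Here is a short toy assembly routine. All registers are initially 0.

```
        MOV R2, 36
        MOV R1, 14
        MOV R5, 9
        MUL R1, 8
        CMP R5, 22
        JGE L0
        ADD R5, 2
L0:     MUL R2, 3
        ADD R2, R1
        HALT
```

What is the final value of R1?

112

MOV R2, 36 → R2=36
MOV R1, 14 → R1=14
MOV R5, 9 → R5=9
MUL R1, 8 → R1=14*8=112
CMP R5, 22  (cmp 9,22)
JGE L0: not taken
ADD R5, 2 → R5=9+2=11
MUL R2, 3 → R2=36*3=108
ADD R2, R1 → R2=108+112=220
halt.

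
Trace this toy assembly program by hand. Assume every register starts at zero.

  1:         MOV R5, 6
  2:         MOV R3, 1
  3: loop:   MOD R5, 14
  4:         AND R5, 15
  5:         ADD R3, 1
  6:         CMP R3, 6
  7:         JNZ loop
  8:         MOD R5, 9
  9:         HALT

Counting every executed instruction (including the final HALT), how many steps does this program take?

29

MOV R5, 6 → R5=6
MOV R3, 1 → R3=1
MOD R5, 14 → R5=6%14=6
AND R5, 15 → R5=6&15=6
ADD R3, 1 → R3=1+1=2
CMP R3, 6  (cmp 2,6)
JNZ loop: taken
MOD R5, 14 → R5=6%14=6
AND R5, 15 → R5=6&15=6
ADD R3, 1 → R3=2+1=3
CMP R3, 6  (cmp 3,6)
JNZ loop: taken
MOD R5, 14 → R5=6%14=6
AND R5, 15 → R5=6&15=6
ADD R3, 1 → R3=3+1=4
CMP R3, 6  (cmp 4,6)
JNZ loop: taken
MOD R5, 14 → R5=6%14=6
AND R5, 15 → R5=6&15=6
ADD R3, 1 → R3=4+1=5
CMP R3, 6  (cmp 5,6)
JNZ loop: taken
MOD R5, 14 → R5=6%14=6
AND R5, 15 → R5=6&15=6
ADD R3, 1 → R3=5+1=6
CMP R3, 6  (cmp 6,6)
JNZ loop: not taken
MOD R5, 9 → R5=6%9=6
halt.
Total executed instructions: 29.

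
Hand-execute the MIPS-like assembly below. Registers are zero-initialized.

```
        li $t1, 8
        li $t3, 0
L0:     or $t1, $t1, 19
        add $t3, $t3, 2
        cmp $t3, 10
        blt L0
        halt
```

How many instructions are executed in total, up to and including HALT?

after li $t1, 8: $t1=8
after li $t3, 0: $t3=0
after or $t1, $t1, 19: $t1=8|19=27
after add $t3, $t3, 2: $t3=0+2=2
cmp $t3, 10  (cmp 2,10)
blt L0: taken
after or $t1, $t1, 19: $t1=27|19=27
after add $t3, $t3, 2: $t3=2+2=4
cmp $t3, 10  (cmp 4,10)
blt L0: taken
after or $t1, $t1, 19: $t1=27|19=27
after add $t3, $t3, 2: $t3=4+2=6
cmp $t3, 10  (cmp 6,10)
blt L0: taken
after or $t1, $t1, 19: $t1=27|19=27
after add $t3, $t3, 2: $t3=6+2=8
cmp $t3, 10  (cmp 8,10)
blt L0: taken
after or $t1, $t1, 19: $t1=27|19=27
after add $t3, $t3, 2: $t3=8+2=10
cmp $t3, 10  (cmp 10,10)
blt L0: not taken
halt.
Total executed instructions: 23.

23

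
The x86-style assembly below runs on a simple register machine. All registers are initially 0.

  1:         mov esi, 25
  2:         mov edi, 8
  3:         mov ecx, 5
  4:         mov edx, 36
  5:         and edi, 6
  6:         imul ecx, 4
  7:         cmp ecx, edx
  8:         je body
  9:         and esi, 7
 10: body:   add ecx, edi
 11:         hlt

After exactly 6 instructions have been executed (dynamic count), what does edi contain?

0

after mov esi, 25: esi=25
after mov edi, 8: edi=8
after mov ecx, 5: ecx=5
after mov edx, 36: edx=36
after and edi, 6: edi=8&6=0
after imul ecx, 4: ecx=5*4=20
After step 6: edi = 0.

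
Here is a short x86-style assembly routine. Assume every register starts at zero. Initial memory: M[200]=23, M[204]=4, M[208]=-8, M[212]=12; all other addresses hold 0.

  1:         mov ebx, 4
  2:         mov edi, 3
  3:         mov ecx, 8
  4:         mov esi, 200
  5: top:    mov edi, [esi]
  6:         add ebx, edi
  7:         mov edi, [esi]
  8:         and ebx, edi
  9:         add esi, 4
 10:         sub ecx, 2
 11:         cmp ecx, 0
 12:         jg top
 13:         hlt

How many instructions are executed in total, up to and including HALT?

after mov ebx, 4: ebx=4
after mov edi, 3: edi=3
after mov ecx, 8: ecx=8
after mov esi, 200: esi=200
after mov edi, [esi]: edi=M[200]=23
after add ebx, edi: ebx=4+23=27
after mov edi, [esi]: edi=M[200]=23
after and ebx, edi: ebx=27&23=19
after add esi, 4: esi=200+4=204
after sub ecx, 2: ecx=8-2=6
cmp ecx, 0  (cmp 6,0)
jg top: taken
after mov edi, [esi]: edi=M[204]=4
after add ebx, edi: ebx=19+4=23
after mov edi, [esi]: edi=M[204]=4
after and ebx, edi: ebx=23&4=4
after add esi, 4: esi=204+4=208
after sub ecx, 2: ecx=6-2=4
cmp ecx, 0  (cmp 4,0)
jg top: taken
after mov edi, [esi]: edi=M[208]=-8
after add ebx, edi: ebx=4+(-8)=-4
after mov edi, [esi]: edi=M[208]=-8
after and ebx, edi: ebx=(-4)&(-8)=-8
after add esi, 4: esi=208+4=212
after sub ecx, 2: ecx=4-2=2
cmp ecx, 0  (cmp 2,0)
jg top: taken
after mov edi, [esi]: edi=M[212]=12
after add ebx, edi: ebx=(-8)+12=4
after mov edi, [esi]: edi=M[212]=12
after and ebx, edi: ebx=4&12=4
after add esi, 4: esi=212+4=216
after sub ecx, 2: ecx=2-2=0
cmp ecx, 0  (cmp 0,0)
jg top: not taken
halt.
Total executed instructions: 37.

37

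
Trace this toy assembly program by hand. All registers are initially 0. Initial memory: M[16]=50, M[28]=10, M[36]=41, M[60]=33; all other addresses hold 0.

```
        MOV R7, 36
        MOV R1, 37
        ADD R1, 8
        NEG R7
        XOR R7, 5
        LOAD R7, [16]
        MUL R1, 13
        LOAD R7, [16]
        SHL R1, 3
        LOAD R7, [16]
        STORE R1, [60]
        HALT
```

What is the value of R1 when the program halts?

MOV R7, 36 → R7=36
MOV R1, 37 → R1=37
ADD R1, 8 → R1=37+8=45
NEG R7 → R7=-(36)=-36
XOR R7, 5 → R7=(-36)^5=-39
LOAD R7, [16] → R7=M[16]=50
MUL R1, 13 → R1=45*13=585
LOAD R7, [16] → R7=M[16]=50
SHL R1, 3 → R1=585<<3=4680
LOAD R7, [16] → R7=M[16]=50
STORE R1, [60] → M[60]=4680
halt.

4680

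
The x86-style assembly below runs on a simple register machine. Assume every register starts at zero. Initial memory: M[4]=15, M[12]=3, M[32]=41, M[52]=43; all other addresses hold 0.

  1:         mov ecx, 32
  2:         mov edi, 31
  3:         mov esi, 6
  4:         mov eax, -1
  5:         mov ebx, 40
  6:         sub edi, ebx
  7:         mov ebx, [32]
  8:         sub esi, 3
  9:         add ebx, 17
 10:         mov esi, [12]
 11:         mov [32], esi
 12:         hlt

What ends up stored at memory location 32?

3

mov ecx, 32 → ecx=32
mov edi, 31 → edi=31
mov esi, 6 → esi=6
mov eax, -1 → eax=-1
mov ebx, 40 → ebx=40
sub edi, ebx → edi=31-40=-9
mov ebx, [32] → ebx=M[32]=41
sub esi, 3 → esi=6-3=3
add ebx, 17 → ebx=41+17=58
mov esi, [12] → esi=M[12]=3
mov [32], esi → M[32]=3
halt.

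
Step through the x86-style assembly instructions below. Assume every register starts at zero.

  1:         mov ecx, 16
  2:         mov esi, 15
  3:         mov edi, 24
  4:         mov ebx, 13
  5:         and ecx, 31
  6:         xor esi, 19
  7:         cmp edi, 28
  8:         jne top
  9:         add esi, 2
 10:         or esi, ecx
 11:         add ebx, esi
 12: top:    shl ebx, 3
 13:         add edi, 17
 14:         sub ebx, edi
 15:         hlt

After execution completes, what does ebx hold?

63

ecx=16
esi=15
edi=24
ebx=13
ecx=16&31=16
esi=15^19=28
cmp edi, 28  (cmp 24,28)
jne top: taken
ebx=13<<3=104
edi=24+17=41
ebx=104-41=63
halt.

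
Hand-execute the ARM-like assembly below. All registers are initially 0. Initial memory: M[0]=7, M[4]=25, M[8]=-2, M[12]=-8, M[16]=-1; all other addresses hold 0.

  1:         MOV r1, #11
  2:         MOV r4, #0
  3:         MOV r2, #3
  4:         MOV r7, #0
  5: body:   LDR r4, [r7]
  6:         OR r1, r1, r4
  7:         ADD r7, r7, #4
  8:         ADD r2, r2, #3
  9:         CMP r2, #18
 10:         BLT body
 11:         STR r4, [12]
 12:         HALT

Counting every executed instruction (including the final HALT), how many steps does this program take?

r1=11
r4=0
r2=3
r7=0
r4=M[0]=7
r1=11|7=15
r7=0+4=4
r2=3+3=6
CMP r2, #18  (cmp 6,18)
BLT body: taken
r4=M[4]=25
r1=15|25=31
r7=4+4=8
r2=6+3=9
CMP r2, #18  (cmp 9,18)
BLT body: taken
r4=M[8]=-2
r1=31|(-2)=-1
r7=8+4=12
r2=9+3=12
CMP r2, #18  (cmp 12,18)
BLT body: taken
r4=M[12]=-8
r1=(-1)|(-8)=-1
r7=12+4=16
r2=12+3=15
CMP r2, #18  (cmp 15,18)
BLT body: taken
r4=M[16]=-1
r1=(-1)|(-1)=-1
r7=16+4=20
r2=15+3=18
CMP r2, #18  (cmp 18,18)
BLT body: not taken
STR r4, [12] → M[12]=-1
halt.
Total executed instructions: 36.

36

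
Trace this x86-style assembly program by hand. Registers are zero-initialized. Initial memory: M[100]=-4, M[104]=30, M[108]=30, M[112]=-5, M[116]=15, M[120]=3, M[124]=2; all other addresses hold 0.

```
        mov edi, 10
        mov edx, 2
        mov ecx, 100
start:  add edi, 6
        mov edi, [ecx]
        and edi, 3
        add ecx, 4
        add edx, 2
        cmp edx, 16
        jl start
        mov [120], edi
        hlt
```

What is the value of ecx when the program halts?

mov edi, 10 → edi=10
mov edx, 2 → edx=2
mov ecx, 100 → ecx=100
add edi, 6 → edi=10+6=16
mov edi, [ecx] → edi=M[100]=-4
and edi, 3 → edi=(-4)&3=0
add ecx, 4 → ecx=100+4=104
add edx, 2 → edx=2+2=4
cmp edx, 16  (cmp 4,16)
jl start: taken
add edi, 6 → edi=0+6=6
mov edi, [ecx] → edi=M[104]=30
and edi, 3 → edi=30&3=2
add ecx, 4 → ecx=104+4=108
add edx, 2 → edx=4+2=6
cmp edx, 16  (cmp 6,16)
jl start: taken
add edi, 6 → edi=2+6=8
mov edi, [ecx] → edi=M[108]=30
and edi, 3 → edi=30&3=2
add ecx, 4 → ecx=108+4=112
add edx, 2 → edx=6+2=8
cmp edx, 16  (cmp 8,16)
jl start: taken
add edi, 6 → edi=2+6=8
mov edi, [ecx] → edi=M[112]=-5
and edi, 3 → edi=(-5)&3=3
add ecx, 4 → ecx=112+4=116
add edx, 2 → edx=8+2=10
cmp edx, 16  (cmp 10,16)
jl start: taken
add edi, 6 → edi=3+6=9
mov edi, [ecx] → edi=M[116]=15
and edi, 3 → edi=15&3=3
add ecx, 4 → ecx=116+4=120
add edx, 2 → edx=10+2=12
cmp edx, 16  (cmp 12,16)
jl start: taken
add edi, 6 → edi=3+6=9
mov edi, [ecx] → edi=M[120]=3
and edi, 3 → edi=3&3=3
add ecx, 4 → ecx=120+4=124
add edx, 2 → edx=12+2=14
cmp edx, 16  (cmp 14,16)
jl start: taken
add edi, 6 → edi=3+6=9
mov edi, [ecx] → edi=M[124]=2
and edi, 3 → edi=2&3=2
add ecx, 4 → ecx=124+4=128
add edx, 2 → edx=14+2=16
cmp edx, 16  (cmp 16,16)
jl start: not taken
mov [120], edi → M[120]=2
halt.

128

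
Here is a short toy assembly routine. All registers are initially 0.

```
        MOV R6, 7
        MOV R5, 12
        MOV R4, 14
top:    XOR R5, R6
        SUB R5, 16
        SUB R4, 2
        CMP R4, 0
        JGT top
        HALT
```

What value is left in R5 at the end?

MOV R6, 7 → R6=7
MOV R5, 12 → R5=12
MOV R4, 14 → R4=14
XOR R5, R6 → R5=12^7=11
SUB R5, 16 → R5=11-16=-5
SUB R4, 2 → R4=14-2=12
CMP R4, 0  (cmp 12,0)
JGT top: taken
XOR R5, R6 → R5=(-5)^7=-4
SUB R5, 16 → R5=(-4)-16=-20
SUB R4, 2 → R4=12-2=10
CMP R4, 0  (cmp 10,0)
JGT top: taken
XOR R5, R6 → R5=(-20)^7=-21
SUB R5, 16 → R5=(-21)-16=-37
SUB R4, 2 → R4=10-2=8
CMP R4, 0  (cmp 8,0)
JGT top: taken
XOR R5, R6 → R5=(-37)^7=-36
SUB R5, 16 → R5=(-36)-16=-52
SUB R4, 2 → R4=8-2=6
CMP R4, 0  (cmp 6,0)
JGT top: taken
XOR R5, R6 → R5=(-52)^7=-53
SUB R5, 16 → R5=(-53)-16=-69
SUB R4, 2 → R4=6-2=4
CMP R4, 0  (cmp 4,0)
JGT top: taken
XOR R5, R6 → R5=(-69)^7=-68
SUB R5, 16 → R5=(-68)-16=-84
SUB R4, 2 → R4=4-2=2
CMP R4, 0  (cmp 2,0)
JGT top: taken
XOR R5, R6 → R5=(-84)^7=-85
SUB R5, 16 → R5=(-85)-16=-101
SUB R4, 2 → R4=2-2=0
CMP R4, 0  (cmp 0,0)
JGT top: not taken
halt.

-101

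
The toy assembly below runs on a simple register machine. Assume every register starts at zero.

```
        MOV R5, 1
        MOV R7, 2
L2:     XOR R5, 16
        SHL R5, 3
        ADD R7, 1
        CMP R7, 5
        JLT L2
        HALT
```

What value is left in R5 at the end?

9856

after MOV R5, 1: R5=1
after MOV R7, 2: R7=2
after XOR R5, 16: R5=1^16=17
after SHL R5, 3: R5=17<<3=136
after ADD R7, 1: R7=2+1=3
CMP R7, 5  (cmp 3,5)
JLT L2: taken
after XOR R5, 16: R5=136^16=152
after SHL R5, 3: R5=152<<3=1216
after ADD R7, 1: R7=3+1=4
CMP R7, 5  (cmp 4,5)
JLT L2: taken
after XOR R5, 16: R5=1216^16=1232
after SHL R5, 3: R5=1232<<3=9856
after ADD R7, 1: R7=4+1=5
CMP R7, 5  (cmp 5,5)
JLT L2: not taken
halt.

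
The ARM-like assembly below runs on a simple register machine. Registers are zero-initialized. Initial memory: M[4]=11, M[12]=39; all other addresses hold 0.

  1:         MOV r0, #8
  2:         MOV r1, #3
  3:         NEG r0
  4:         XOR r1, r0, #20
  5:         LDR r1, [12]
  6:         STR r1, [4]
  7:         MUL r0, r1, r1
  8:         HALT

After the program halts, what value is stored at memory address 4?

39

r0=8
r1=3
r0=-(8)=-8
r1=(-8)^20=-20
r1=M[12]=39
STR r1, [4] → M[4]=39
r0=39*39=1521
halt.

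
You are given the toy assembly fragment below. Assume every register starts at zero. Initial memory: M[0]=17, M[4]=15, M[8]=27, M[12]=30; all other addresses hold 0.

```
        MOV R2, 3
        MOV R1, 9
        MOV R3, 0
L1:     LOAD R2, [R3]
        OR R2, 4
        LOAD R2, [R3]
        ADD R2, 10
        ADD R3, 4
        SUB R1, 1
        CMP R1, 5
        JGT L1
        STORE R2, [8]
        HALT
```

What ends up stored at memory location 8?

40

after MOV R2, 3: R2=3
after MOV R1, 9: R1=9
after MOV R3, 0: R3=0
after LOAD R2, [R3]: R2=M[0]=17
after OR R2, 4: R2=17|4=21
after LOAD R2, [R3]: R2=M[0]=17
after ADD R2, 10: R2=17+10=27
after ADD R3, 4: R3=0+4=4
after SUB R1, 1: R1=9-1=8
CMP R1, 5  (cmp 8,5)
JGT L1: taken
after LOAD R2, [R3]: R2=M[4]=15
after OR R2, 4: R2=15|4=15
after LOAD R2, [R3]: R2=M[4]=15
after ADD R2, 10: R2=15+10=25
after ADD R3, 4: R3=4+4=8
after SUB R1, 1: R1=8-1=7
CMP R1, 5  (cmp 7,5)
JGT L1: taken
after LOAD R2, [R3]: R2=M[8]=27
after OR R2, 4: R2=27|4=31
after LOAD R2, [R3]: R2=M[8]=27
after ADD R2, 10: R2=27+10=37
after ADD R3, 4: R3=8+4=12
after SUB R1, 1: R1=7-1=6
CMP R1, 5  (cmp 6,5)
JGT L1: taken
after LOAD R2, [R3]: R2=M[12]=30
after OR R2, 4: R2=30|4=30
after LOAD R2, [R3]: R2=M[12]=30
after ADD R2, 10: R2=30+10=40
after ADD R3, 4: R3=12+4=16
after SUB R1, 1: R1=6-1=5
CMP R1, 5  (cmp 5,5)
JGT L1: not taken
STORE R2, [8] → M[8]=40
halt.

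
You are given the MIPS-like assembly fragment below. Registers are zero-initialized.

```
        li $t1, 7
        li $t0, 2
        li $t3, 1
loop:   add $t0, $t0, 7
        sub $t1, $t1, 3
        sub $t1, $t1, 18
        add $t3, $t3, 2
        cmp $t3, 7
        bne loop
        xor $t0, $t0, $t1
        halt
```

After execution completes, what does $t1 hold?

$t1=7
$t0=2
$t3=1
$t0=2+7=9
$t1=7-3=4
$t1=4-18=-14
$t3=1+2=3
cmp $t3, 7  (cmp 3,7)
bne loop: taken
$t0=9+7=16
$t1=(-14)-3=-17
$t1=(-17)-18=-35
$t3=3+2=5
cmp $t3, 7  (cmp 5,7)
bne loop: taken
$t0=16+7=23
$t1=(-35)-3=-38
$t1=(-38)-18=-56
$t3=5+2=7
cmp $t3, 7  (cmp 7,7)
bne loop: not taken
$t0=23^(-56)=-33
halt.

-56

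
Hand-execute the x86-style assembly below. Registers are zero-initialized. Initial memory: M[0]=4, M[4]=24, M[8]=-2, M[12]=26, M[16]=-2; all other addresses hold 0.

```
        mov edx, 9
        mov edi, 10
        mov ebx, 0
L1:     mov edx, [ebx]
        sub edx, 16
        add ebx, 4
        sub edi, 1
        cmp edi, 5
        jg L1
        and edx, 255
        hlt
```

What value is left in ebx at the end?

mov edx, 9 → edx=9
mov edi, 10 → edi=10
mov ebx, 0 → ebx=0
mov edx, [ebx] → edx=M[0]=4
sub edx, 16 → edx=4-16=-12
add ebx, 4 → ebx=0+4=4
sub edi, 1 → edi=10-1=9
cmp edi, 5  (cmp 9,5)
jg L1: taken
mov edx, [ebx] → edx=M[4]=24
sub edx, 16 → edx=24-16=8
add ebx, 4 → ebx=4+4=8
sub edi, 1 → edi=9-1=8
cmp edi, 5  (cmp 8,5)
jg L1: taken
mov edx, [ebx] → edx=M[8]=-2
sub edx, 16 → edx=(-2)-16=-18
add ebx, 4 → ebx=8+4=12
sub edi, 1 → edi=8-1=7
cmp edi, 5  (cmp 7,5)
jg L1: taken
mov edx, [ebx] → edx=M[12]=26
sub edx, 16 → edx=26-16=10
add ebx, 4 → ebx=12+4=16
sub edi, 1 → edi=7-1=6
cmp edi, 5  (cmp 6,5)
jg L1: taken
mov edx, [ebx] → edx=M[16]=-2
sub edx, 16 → edx=(-2)-16=-18
add ebx, 4 → ebx=16+4=20
sub edi, 1 → edi=6-1=5
cmp edi, 5  (cmp 5,5)
jg L1: not taken
and edx, 255 → edx=(-18)&255=238
halt.

20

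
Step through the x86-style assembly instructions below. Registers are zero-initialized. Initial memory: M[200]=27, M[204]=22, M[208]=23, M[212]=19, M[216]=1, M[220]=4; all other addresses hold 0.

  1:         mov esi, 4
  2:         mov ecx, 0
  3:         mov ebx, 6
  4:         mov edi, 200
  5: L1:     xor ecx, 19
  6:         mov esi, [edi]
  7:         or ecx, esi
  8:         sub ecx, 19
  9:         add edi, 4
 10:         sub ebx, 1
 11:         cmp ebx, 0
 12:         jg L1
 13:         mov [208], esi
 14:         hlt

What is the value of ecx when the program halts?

mov esi, 4 → esi=4
mov ecx, 0 → ecx=0
mov ebx, 6 → ebx=6
mov edi, 200 → edi=200
xor ecx, 19 → ecx=0^19=19
mov esi, [edi] → esi=M[200]=27
or ecx, esi → ecx=19|27=27
sub ecx, 19 → ecx=27-19=8
add edi, 4 → edi=200+4=204
sub ebx, 1 → ebx=6-1=5
cmp ebx, 0  (cmp 5,0)
jg L1: taken
xor ecx, 19 → ecx=8^19=27
mov esi, [edi] → esi=M[204]=22
or ecx, esi → ecx=27|22=31
sub ecx, 19 → ecx=31-19=12
add edi, 4 → edi=204+4=208
sub ebx, 1 → ebx=5-1=4
cmp ebx, 0  (cmp 4,0)
jg L1: taken
xor ecx, 19 → ecx=12^19=31
mov esi, [edi] → esi=M[208]=23
or ecx, esi → ecx=31|23=31
sub ecx, 19 → ecx=31-19=12
add edi, 4 → edi=208+4=212
sub ebx, 1 → ebx=4-1=3
cmp ebx, 0  (cmp 3,0)
jg L1: taken
xor ecx, 19 → ecx=12^19=31
mov esi, [edi] → esi=M[212]=19
or ecx, esi → ecx=31|19=31
sub ecx, 19 → ecx=31-19=12
add edi, 4 → edi=212+4=216
sub ebx, 1 → ebx=3-1=2
cmp ebx, 0  (cmp 2,0)
jg L1: taken
xor ecx, 19 → ecx=12^19=31
mov esi, [edi] → esi=M[216]=1
or ecx, esi → ecx=31|1=31
sub ecx, 19 → ecx=31-19=12
add edi, 4 → edi=216+4=220
sub ebx, 1 → ebx=2-1=1
cmp ebx, 0  (cmp 1,0)
jg L1: taken
xor ecx, 19 → ecx=12^19=31
mov esi, [edi] → esi=M[220]=4
or ecx, esi → ecx=31|4=31
sub ecx, 19 → ecx=31-19=12
add edi, 4 → edi=220+4=224
sub ebx, 1 → ebx=1-1=0
cmp ebx, 0  (cmp 0,0)
jg L1: not taken
mov [208], esi → M[208]=4
halt.

12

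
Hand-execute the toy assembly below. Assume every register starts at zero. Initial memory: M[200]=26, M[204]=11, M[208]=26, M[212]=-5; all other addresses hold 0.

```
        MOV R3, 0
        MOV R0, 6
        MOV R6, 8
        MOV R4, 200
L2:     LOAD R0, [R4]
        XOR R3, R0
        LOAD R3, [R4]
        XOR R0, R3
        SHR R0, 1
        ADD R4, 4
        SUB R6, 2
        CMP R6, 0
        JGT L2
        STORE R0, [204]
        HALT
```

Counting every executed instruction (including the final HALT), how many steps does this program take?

42

after MOV R3, 0: R3=0
after MOV R0, 6: R0=6
after MOV R6, 8: R6=8
after MOV R4, 200: R4=200
after LOAD R0, [R4]: R0=M[200]=26
after XOR R3, R0: R3=0^26=26
after LOAD R3, [R4]: R3=M[200]=26
after XOR R0, R3: R0=26^26=0
after SHR R0, 1: R0=0>>1=0
after ADD R4, 4: R4=200+4=204
after SUB R6, 2: R6=8-2=6
CMP R6, 0  (cmp 6,0)
JGT L2: taken
after LOAD R0, [R4]: R0=M[204]=11
after XOR R3, R0: R3=26^11=17
after LOAD R3, [R4]: R3=M[204]=11
after XOR R0, R3: R0=11^11=0
after SHR R0, 1: R0=0>>1=0
after ADD R4, 4: R4=204+4=208
after SUB R6, 2: R6=6-2=4
CMP R6, 0  (cmp 4,0)
JGT L2: taken
after LOAD R0, [R4]: R0=M[208]=26
after XOR R3, R0: R3=11^26=17
after LOAD R3, [R4]: R3=M[208]=26
after XOR R0, R3: R0=26^26=0
after SHR R0, 1: R0=0>>1=0
after ADD R4, 4: R4=208+4=212
after SUB R6, 2: R6=4-2=2
CMP R6, 0  (cmp 2,0)
JGT L2: taken
after LOAD R0, [R4]: R0=M[212]=-5
after XOR R3, R0: R3=26^(-5)=-31
after LOAD R3, [R4]: R3=M[212]=-5
after XOR R0, R3: R0=(-5)^(-5)=0
after SHR R0, 1: R0=0>>1=0
after ADD R4, 4: R4=212+4=216
after SUB R6, 2: R6=2-2=0
CMP R6, 0  (cmp 0,0)
JGT L2: not taken
STORE R0, [204] → M[204]=0
halt.
Total executed instructions: 42.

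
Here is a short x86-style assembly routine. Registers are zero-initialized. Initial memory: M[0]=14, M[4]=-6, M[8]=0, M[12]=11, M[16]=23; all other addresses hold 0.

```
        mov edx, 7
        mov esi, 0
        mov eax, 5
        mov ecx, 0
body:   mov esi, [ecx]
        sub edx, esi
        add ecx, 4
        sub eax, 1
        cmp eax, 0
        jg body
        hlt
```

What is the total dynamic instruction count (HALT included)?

35

edx=7
esi=0
eax=5
ecx=0
esi=M[0]=14
edx=7-14=-7
ecx=0+4=4
eax=5-1=4
cmp eax, 0  (cmp 4,0)
jg body: taken
esi=M[4]=-6
edx=(-7)-(-6)=-1
ecx=4+4=8
eax=4-1=3
cmp eax, 0  (cmp 3,0)
jg body: taken
esi=M[8]=0
edx=(-1)-0=-1
ecx=8+4=12
eax=3-1=2
cmp eax, 0  (cmp 2,0)
jg body: taken
esi=M[12]=11
edx=(-1)-11=-12
ecx=12+4=16
eax=2-1=1
cmp eax, 0  (cmp 1,0)
jg body: taken
esi=M[16]=23
edx=(-12)-23=-35
ecx=16+4=20
eax=1-1=0
cmp eax, 0  (cmp 0,0)
jg body: not taken
halt.
Total executed instructions: 35.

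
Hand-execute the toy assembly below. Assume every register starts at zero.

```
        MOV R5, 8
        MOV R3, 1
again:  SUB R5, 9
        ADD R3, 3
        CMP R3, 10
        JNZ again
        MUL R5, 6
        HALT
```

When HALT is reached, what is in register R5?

after MOV R5, 8: R5=8
after MOV R3, 1: R3=1
after SUB R5, 9: R5=8-9=-1
after ADD R3, 3: R3=1+3=4
CMP R3, 10  (cmp 4,10)
JNZ again: taken
after SUB R5, 9: R5=(-1)-9=-10
after ADD R3, 3: R3=4+3=7
CMP R3, 10  (cmp 7,10)
JNZ again: taken
after SUB R5, 9: R5=(-10)-9=-19
after ADD R3, 3: R3=7+3=10
CMP R3, 10  (cmp 10,10)
JNZ again: not taken
after MUL R5, 6: R5=(-19)*6=-114
halt.

-114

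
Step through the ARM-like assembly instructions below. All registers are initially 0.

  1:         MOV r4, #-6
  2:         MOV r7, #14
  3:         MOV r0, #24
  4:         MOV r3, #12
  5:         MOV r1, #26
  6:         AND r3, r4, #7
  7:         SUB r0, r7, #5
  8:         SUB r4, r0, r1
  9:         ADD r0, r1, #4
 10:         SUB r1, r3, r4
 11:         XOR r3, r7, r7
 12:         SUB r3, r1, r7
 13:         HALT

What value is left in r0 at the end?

MOV r4, #-6 → r4=-6
MOV r7, #14 → r7=14
MOV r0, #24 → r0=24
MOV r3, #12 → r3=12
MOV r1, #26 → r1=26
AND r3, r4, #7 → r3=(-6)&7=2
SUB r0, r7, #5 → r0=14-5=9
SUB r4, r0, r1 → r4=9-26=-17
ADD r0, r1, #4 → r0=26+4=30
SUB r1, r3, r4 → r1=2-(-17)=19
XOR r3, r7, r7 → r3=14^14=0
SUB r3, r1, r7 → r3=19-14=5
halt.

30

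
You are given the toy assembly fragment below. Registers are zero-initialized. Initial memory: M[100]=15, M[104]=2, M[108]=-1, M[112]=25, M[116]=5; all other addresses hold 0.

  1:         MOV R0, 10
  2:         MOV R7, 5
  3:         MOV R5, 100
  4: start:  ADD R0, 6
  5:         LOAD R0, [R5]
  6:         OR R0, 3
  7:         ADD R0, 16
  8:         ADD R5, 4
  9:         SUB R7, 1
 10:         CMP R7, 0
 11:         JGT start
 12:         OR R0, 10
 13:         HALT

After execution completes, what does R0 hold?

R0=10
R7=5
R5=100
R0=10+6=16
R0=M[100]=15
R0=15|3=15
R0=15+16=31
R5=100+4=104
R7=5-1=4
CMP R7, 0  (cmp 4,0)
JGT start: taken
R0=31+6=37
R0=M[104]=2
R0=2|3=3
R0=3+16=19
R5=104+4=108
R7=4-1=3
CMP R7, 0  (cmp 3,0)
JGT start: taken
R0=19+6=25
R0=M[108]=-1
R0=(-1)|3=-1
R0=(-1)+16=15
R5=108+4=112
R7=3-1=2
CMP R7, 0  (cmp 2,0)
JGT start: taken
R0=15+6=21
R0=M[112]=25
R0=25|3=27
R0=27+16=43
R5=112+4=116
R7=2-1=1
CMP R7, 0  (cmp 1,0)
JGT start: taken
R0=43+6=49
R0=M[116]=5
R0=5|3=7
R0=7+16=23
R5=116+4=120
R7=1-1=0
CMP R7, 0  (cmp 0,0)
JGT start: not taken
R0=23|10=31
halt.

31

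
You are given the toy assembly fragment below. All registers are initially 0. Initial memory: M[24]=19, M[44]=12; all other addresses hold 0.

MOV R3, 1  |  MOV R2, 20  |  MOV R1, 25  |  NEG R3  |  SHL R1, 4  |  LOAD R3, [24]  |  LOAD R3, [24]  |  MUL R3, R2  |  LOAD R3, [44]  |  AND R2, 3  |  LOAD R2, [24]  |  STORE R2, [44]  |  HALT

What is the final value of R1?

400

MOV R3, 1 → R3=1
MOV R2, 20 → R2=20
MOV R1, 25 → R1=25
NEG R3 → R3=-(1)=-1
SHL R1, 4 → R1=25<<4=400
LOAD R3, [24] → R3=M[24]=19
LOAD R3, [24] → R3=M[24]=19
MUL R3, R2 → R3=19*20=380
LOAD R3, [44] → R3=M[44]=12
AND R2, 3 → R2=20&3=0
LOAD R2, [24] → R2=M[24]=19
STORE R2, [44] → M[44]=19
halt.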